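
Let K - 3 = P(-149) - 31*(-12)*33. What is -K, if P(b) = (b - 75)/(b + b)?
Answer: -1829683/149 ≈ -12280.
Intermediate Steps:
P(b) = (-75 + b)/(2*b) (P(b) = (-75 + b)/((2*b)) = (-75 + b)*(1/(2*b)) = (-75 + b)/(2*b))
K = 1829683/149 (K = 3 + ((1/2)*(-75 - 149)/(-149) - 31*(-12)*33) = 3 + ((1/2)*(-1/149)*(-224) + 372*33) = 3 + (112/149 + 12276) = 3 + 1829236/149 = 1829683/149 ≈ 12280.)
-K = -1*1829683/149 = -1829683/149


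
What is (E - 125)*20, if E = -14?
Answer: -2780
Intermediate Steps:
(E - 125)*20 = (-14 - 125)*20 = -139*20 = -2780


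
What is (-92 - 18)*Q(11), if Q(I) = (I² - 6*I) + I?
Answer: -7260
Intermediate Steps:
Q(I) = I² - 5*I
(-92 - 18)*Q(11) = (-92 - 18)*(11*(-5 + 11)) = -1210*6 = -110*66 = -7260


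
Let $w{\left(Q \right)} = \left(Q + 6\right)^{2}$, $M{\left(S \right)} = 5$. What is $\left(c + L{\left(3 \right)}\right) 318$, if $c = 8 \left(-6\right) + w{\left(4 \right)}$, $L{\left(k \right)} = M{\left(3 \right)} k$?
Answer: $21306$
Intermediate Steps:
$L{\left(k \right)} = 5 k$
$w{\left(Q \right)} = \left(6 + Q\right)^{2}$
$c = 52$ ($c = 8 \left(-6\right) + \left(6 + 4\right)^{2} = -48 + 10^{2} = -48 + 100 = 52$)
$\left(c + L{\left(3 \right)}\right) 318 = \left(52 + 5 \cdot 3\right) 318 = \left(52 + 15\right) 318 = 67 \cdot 318 = 21306$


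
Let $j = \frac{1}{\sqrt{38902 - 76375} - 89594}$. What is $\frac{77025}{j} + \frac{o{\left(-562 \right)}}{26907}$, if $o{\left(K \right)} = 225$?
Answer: $- \frac{61894870336575}{8969} + 77025 i \sqrt{37473} \approx -6.901 \cdot 10^{9} + 1.491 \cdot 10^{7} i$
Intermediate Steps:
$j = \frac{1}{-89594 + i \sqrt{37473}}$ ($j = \frac{1}{\sqrt{-37473} - 89594} = \frac{1}{i \sqrt{37473} - 89594} = \frac{1}{-89594 + i \sqrt{37473}} \approx -1.1161 \cdot 10^{-5} - 2.412 \cdot 10^{-8} i$)
$\frac{77025}{j} + \frac{o{\left(-562 \right)}}{26907} = \frac{77025}{- \frac{89594}{8027122309} - \frac{i \sqrt{37473}}{8027122309}} + \frac{225}{26907} = \frac{77025}{- \frac{89594}{8027122309} - \frac{i \sqrt{37473}}{8027122309}} + 225 \cdot \frac{1}{26907} = \frac{77025}{- \frac{89594}{8027122309} - \frac{i \sqrt{37473}}{8027122309}} + \frac{75}{8969} = \frac{75}{8969} + \frac{77025}{- \frac{89594}{8027122309} - \frac{i \sqrt{37473}}{8027122309}}$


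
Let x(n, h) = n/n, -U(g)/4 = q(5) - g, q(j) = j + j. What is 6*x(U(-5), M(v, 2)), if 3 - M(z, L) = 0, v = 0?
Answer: 6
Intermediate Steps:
q(j) = 2*j
M(z, L) = 3 (M(z, L) = 3 - 1*0 = 3 + 0 = 3)
U(g) = -40 + 4*g (U(g) = -4*(2*5 - g) = -4*(10 - g) = -40 + 4*g)
x(n, h) = 1
6*x(U(-5), M(v, 2)) = 6*1 = 6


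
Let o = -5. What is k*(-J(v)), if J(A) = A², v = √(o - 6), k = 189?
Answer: 2079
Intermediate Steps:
v = I*√11 (v = √(-5 - 6) = √(-11) = I*√11 ≈ 3.3166*I)
k*(-J(v)) = 189*(-(I*√11)²) = 189*(-1*(-11)) = 189*11 = 2079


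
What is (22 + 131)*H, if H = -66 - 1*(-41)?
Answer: -3825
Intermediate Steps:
H = -25 (H = -66 + 41 = -25)
(22 + 131)*H = (22 + 131)*(-25) = 153*(-25) = -3825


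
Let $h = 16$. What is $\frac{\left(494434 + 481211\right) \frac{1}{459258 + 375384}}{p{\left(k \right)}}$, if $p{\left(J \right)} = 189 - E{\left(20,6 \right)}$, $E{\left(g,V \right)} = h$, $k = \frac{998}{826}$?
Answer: $\frac{108405}{16043674} \approx 0.0067569$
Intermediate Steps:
$k = \frac{499}{413}$ ($k = 998 \cdot \frac{1}{826} = \frac{499}{413} \approx 1.2082$)
$E{\left(g,V \right)} = 16$
$p{\left(J \right)} = 173$ ($p{\left(J \right)} = 189 - 16 = 173$)
$\frac{\left(494434 + 481211\right) \frac{1}{459258 + 375384}}{p{\left(k \right)}} = \frac{\left(494434 + 481211\right) \frac{1}{459258 + 375384}}{173} = \frac{975645}{834642} \cdot \frac{1}{173} = 975645 \cdot \frac{1}{834642} \cdot \frac{1}{173} = \frac{108405}{92738} \cdot \frac{1}{173} = \frac{108405}{16043674}$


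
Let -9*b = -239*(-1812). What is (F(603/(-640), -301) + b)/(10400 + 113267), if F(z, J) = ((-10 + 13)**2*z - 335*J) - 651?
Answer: 99949159/237440640 ≈ 0.42094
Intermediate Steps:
b = -144356/3 (b = -(-239)*(-1812)/9 = -1/9*433068 = -144356/3 ≈ -48119.)
F(z, J) = -651 - 335*J + 9*z (F(z, J) = (3**2*z - 335*J) - 651 = (9*z - 335*J) - 651 = (-335*J + 9*z) - 651 = -651 - 335*J + 9*z)
(F(603/(-640), -301) + b)/(10400 + 113267) = ((-651 - 335*(-301) + 9*(603/(-640))) - 144356/3)/(10400 + 113267) = ((-651 + 100835 + 9*(603*(-1/640))) - 144356/3)/123667 = ((-651 + 100835 + 9*(-603/640)) - 144356/3)*(1/123667) = ((-651 + 100835 - 5427/640) - 144356/3)*(1/123667) = (64112333/640 - 144356/3)*(1/123667) = (99949159/1920)*(1/123667) = 99949159/237440640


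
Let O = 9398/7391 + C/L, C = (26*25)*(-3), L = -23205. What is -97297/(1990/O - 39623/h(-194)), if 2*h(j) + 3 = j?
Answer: -11426442145224/219642270391 ≈ -52.023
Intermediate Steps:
C = -1950 (C = 650*(-3) = -1950)
O = 1192272/879529 (O = 9398/7391 - 1950/(-23205) = 9398*(1/7391) - 1950*(-1/23205) = 9398/7391 + 10/119 = 1192272/879529 ≈ 1.3556)
h(j) = -3/2 + j/2
-97297/(1990/O - 39623/h(-194)) = -97297/(1990/(1192272/879529) - 39623/(-3/2 + (½)*(-194))) = -97297/(1990*(879529/1192272) - 39623/(-3/2 - 97)) = -97297/(875131355/596136 - 39623/(-197/2)) = -97297/(875131355/596136 - 39623*(-2/197)) = -97297/(875131355/596136 + 79246/197) = -97297/219642270391/117438792 = -97297*117438792/219642270391 = -11426442145224/219642270391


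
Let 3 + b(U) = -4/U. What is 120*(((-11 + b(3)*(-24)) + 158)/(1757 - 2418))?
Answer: -30120/661 ≈ -45.567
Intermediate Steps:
b(U) = -3 - 4/U
120*(((-11 + b(3)*(-24)) + 158)/(1757 - 2418)) = 120*(((-11 + (-3 - 4/3)*(-24)) + 158)/(1757 - 2418)) = 120*(((-11 + (-3 - 4*1/3)*(-24)) + 158)/(-661)) = 120*(((-11 + (-3 - 4/3)*(-24)) + 158)*(-1/661)) = 120*(((-11 - 13/3*(-24)) + 158)*(-1/661)) = 120*(((-11 + 104) + 158)*(-1/661)) = 120*((93 + 158)*(-1/661)) = 120*(251*(-1/661)) = 120*(-251/661) = -30120/661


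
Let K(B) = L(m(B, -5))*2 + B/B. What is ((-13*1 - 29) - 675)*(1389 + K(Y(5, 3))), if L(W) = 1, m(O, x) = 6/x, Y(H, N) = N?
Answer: -998064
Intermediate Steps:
K(B) = 3 (K(B) = 1*2 + B/B = 2 + 1 = 3)
((-13*1 - 29) - 675)*(1389 + K(Y(5, 3))) = ((-13*1 - 29) - 675)*(1389 + 3) = ((-13 - 29) - 675)*1392 = (-42 - 675)*1392 = -717*1392 = -998064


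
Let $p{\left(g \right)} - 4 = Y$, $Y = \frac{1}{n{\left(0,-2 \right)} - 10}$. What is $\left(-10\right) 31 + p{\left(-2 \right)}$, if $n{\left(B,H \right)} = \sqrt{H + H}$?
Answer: $- \frac{15917}{52} - \frac{i}{52} \approx -306.1 - 0.019231 i$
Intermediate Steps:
$n{\left(B,H \right)} = \sqrt{2} \sqrt{H}$ ($n{\left(B,H \right)} = \sqrt{2 H} = \sqrt{2} \sqrt{H}$)
$Y = \frac{-10 - 2 i}{104}$ ($Y = \frac{1}{\sqrt{2} \sqrt{-2} - 10} = \frac{1}{\sqrt{2} i \sqrt{2} - 10} = \frac{1}{2 i - 10} = \frac{1}{-10 + 2 i} = \frac{-10 - 2 i}{104} \approx -0.096154 - 0.019231 i$)
$p{\left(g \right)} = \frac{203}{52} - \frac{i}{52}$ ($p{\left(g \right)} = 4 - \left(\frac{5}{52} + \frac{i}{52}\right) = \frac{203}{52} - \frac{i}{52}$)
$\left(-10\right) 31 + p{\left(-2 \right)} = \left(-10\right) 31 + \left(\frac{203}{52} - \frac{i}{52}\right) = -310 + \left(\frac{203}{52} - \frac{i}{52}\right) = - \frac{15917}{52} - \frac{i}{52}$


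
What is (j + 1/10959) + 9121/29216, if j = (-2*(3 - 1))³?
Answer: -20391414961/320178144 ≈ -63.688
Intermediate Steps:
j = -64 (j = (-2*2)³ = (-4)³ = -64)
(j + 1/10959) + 9121/29216 = (-64 + 1/10959) + 9121/29216 = (-64 + 1/10959) + 9121*(1/29216) = -701375/10959 + 9121/29216 = -20391414961/320178144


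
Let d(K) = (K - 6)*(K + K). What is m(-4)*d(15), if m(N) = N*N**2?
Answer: -17280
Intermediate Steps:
m(N) = N**3
d(K) = 2*K*(-6 + K) (d(K) = (-6 + K)*(2*K) = 2*K*(-6 + K))
m(-4)*d(15) = (-4)**3*(2*15*(-6 + 15)) = -128*15*9 = -64*270 = -17280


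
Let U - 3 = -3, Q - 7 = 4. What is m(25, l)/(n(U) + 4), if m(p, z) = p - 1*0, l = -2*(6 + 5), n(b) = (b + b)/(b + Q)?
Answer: 25/4 ≈ 6.2500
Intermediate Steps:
Q = 11 (Q = 7 + 4 = 11)
U = 0 (U = 3 - 3 = 0)
n(b) = 2*b/(11 + b) (n(b) = (b + b)/(b + 11) = (2*b)/(11 + b) = 2*b/(11 + b))
l = -22 (l = -2*11 = -22)
m(p, z) = p (m(p, z) = p + 0 = p)
m(25, l)/(n(U) + 4) = 25/(2*0/(11 + 0) + 4) = 25/(2*0/11 + 4) = 25/(2*0*(1/11) + 4) = 25/(0 + 4) = 25/4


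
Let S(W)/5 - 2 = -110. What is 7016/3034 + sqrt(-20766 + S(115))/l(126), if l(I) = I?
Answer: 3508/1517 + I*sqrt(21306)/126 ≈ 2.3125 + 1.1585*I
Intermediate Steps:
S(W) = -540 (S(W) = 10 + 5*(-110) = 10 - 550 = -540)
7016/3034 + sqrt(-20766 + S(115))/l(126) = 7016/3034 + sqrt(-20766 - 540)/126 = 7016*(1/3034) + sqrt(-21306)*(1/126) = 3508/1517 + (I*sqrt(21306))*(1/126) = 3508/1517 + I*sqrt(21306)/126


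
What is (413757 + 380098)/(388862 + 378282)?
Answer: 793855/767144 ≈ 1.0348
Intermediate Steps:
(413757 + 380098)/(388862 + 378282) = 793855/767144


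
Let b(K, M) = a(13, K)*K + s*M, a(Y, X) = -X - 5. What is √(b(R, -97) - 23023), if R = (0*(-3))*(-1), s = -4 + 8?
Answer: I*√23411 ≈ 153.01*I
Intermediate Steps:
s = 4
R = 0 (R = 0*(-1) = 0)
a(Y, X) = -5 - X
b(K, M) = 4*M + K*(-5 - K) (b(K, M) = (-5 - K)*K + 4*M = K*(-5 - K) + 4*M = 4*M + K*(-5 - K))
√(b(R, -97) - 23023) = √((4*(-97) - 1*0*(5 + 0)) - 23023) = √((-388 - 1*0*5) - 23023) = √((-388 + 0) - 23023) = √(-388 - 23023) = √(-23411) = I*√23411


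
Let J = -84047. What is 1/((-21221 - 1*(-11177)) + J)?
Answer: -1/94091 ≈ -1.0628e-5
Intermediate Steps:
1/((-21221 - 1*(-11177)) + J) = 1/((-21221 - 1*(-11177)) - 84047) = 1/((-21221 + 11177) - 84047) = 1/(-10044 - 84047) = 1/(-94091) = -1/94091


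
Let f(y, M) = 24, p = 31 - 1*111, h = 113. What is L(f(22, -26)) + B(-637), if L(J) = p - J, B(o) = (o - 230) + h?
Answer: -858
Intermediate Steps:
p = -80 (p = 31 - 111 = -80)
B(o) = -117 + o (B(o) = (o - 230) + 113 = (-230 + o) + 113 = -117 + o)
L(J) = -80 - J
L(f(22, -26)) + B(-637) = (-80 - 1*24) + (-117 - 637) = (-80 - 24) - 754 = -104 - 754 = -858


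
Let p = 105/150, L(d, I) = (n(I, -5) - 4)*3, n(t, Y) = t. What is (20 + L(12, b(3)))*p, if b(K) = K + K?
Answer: 91/5 ≈ 18.200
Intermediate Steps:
b(K) = 2*K
L(d, I) = -12 + 3*I (L(d, I) = (I - 4)*3 = (-4 + I)*3 = -12 + 3*I)
p = 7/10 (p = 105*(1/150) = 7/10 ≈ 0.70000)
(20 + L(12, b(3)))*p = (20 + (-12 + 3*(2*3)))*(7/10) = (20 + (-12 + 3*6))*(7/10) = (20 + (-12 + 18))*(7/10) = (20 + 6)*(7/10) = 26*(7/10) = 91/5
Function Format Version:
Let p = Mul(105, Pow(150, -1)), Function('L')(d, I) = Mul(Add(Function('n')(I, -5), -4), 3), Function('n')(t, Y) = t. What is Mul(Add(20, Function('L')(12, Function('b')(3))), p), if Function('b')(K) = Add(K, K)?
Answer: Rational(91, 5) ≈ 18.200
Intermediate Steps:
Function('b')(K) = Mul(2, K)
Function('L')(d, I) = Add(-12, Mul(3, I)) (Function('L')(d, I) = Mul(Add(I, -4), 3) = Mul(Add(-4, I), 3) = Add(-12, Mul(3, I)))
p = Rational(7, 10) (p = Mul(105, Rational(1, 150)) = Rational(7, 10) ≈ 0.70000)
Mul(Add(20, Function('L')(12, Function('b')(3))), p) = Mul(Add(20, Add(-12, Mul(3, Mul(2, 3)))), Rational(7, 10)) = Mul(Add(20, Add(-12, Mul(3, 6))), Rational(7, 10)) = Mul(Add(20, Add(-12, 18)), Rational(7, 10)) = Mul(Add(20, 6), Rational(7, 10)) = Mul(26, Rational(7, 10)) = Rational(91, 5)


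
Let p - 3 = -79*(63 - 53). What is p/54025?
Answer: -787/54025 ≈ -0.014567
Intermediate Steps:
p = -787 (p = 3 - 79*(63 - 53) = 3 - 79*10 = 3 - 790 = -787)
p/54025 = -787/54025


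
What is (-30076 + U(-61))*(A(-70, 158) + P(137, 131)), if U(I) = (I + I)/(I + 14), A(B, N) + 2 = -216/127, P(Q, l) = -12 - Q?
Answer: 27411035850/5969 ≈ 4.5922e+6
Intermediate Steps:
A(B, N) = -470/127 (A(B, N) = -2 - 216/127 = -470/127)
U(I) = 2*I/(14 + I) (U(I) = (2*I)/(14 + I) = 2*I/(14 + I))
(-30076 + U(-61))*(A(-70, 158) + P(137, 131)) = (-30076 + 2*(-61)/(14 - 61))*(-470/127 + (-12 - 1*137)) = (-30076 + 2*(-61)/(-47))*(-470/127 + (-12 - 137)) = (-30076 + 2*(-61)*(-1/47))*(-470/127 - 149) = (-30076 + 122/47)*(-19393/127) = -1413450/47*(-19393/127) = 27411035850/5969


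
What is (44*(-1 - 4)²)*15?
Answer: 16500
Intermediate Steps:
(44*(-1 - 4)²)*15 = (44*(-5)²)*15 = (44*25)*15 = 1100*15 = 16500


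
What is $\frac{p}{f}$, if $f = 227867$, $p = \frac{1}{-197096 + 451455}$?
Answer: $\frac{1}{57960022253} \approx 1.7253 \cdot 10^{-11}$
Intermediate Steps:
$p = \frac{1}{254359} \approx 3.9314 \cdot 10^{-6}$
$\frac{p}{f} = \frac{1}{254359 \cdot 227867} = \frac{1}{254359} \cdot \frac{1}{227867} = \frac{1}{57960022253}$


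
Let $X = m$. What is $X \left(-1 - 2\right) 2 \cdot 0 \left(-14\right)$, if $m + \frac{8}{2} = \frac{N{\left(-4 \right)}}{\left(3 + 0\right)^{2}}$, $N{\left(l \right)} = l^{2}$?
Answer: $0$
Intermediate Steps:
$m = - \frac{20}{9}$ ($m = -4 + \frac{\left(-4\right)^{2}}{\left(3 + 0\right)^{2}} = -4 + \frac{16}{3^{2}} = -4 + \frac{16}{9} = - \frac{20}{9} \approx -2.2222$)
$X = - \frac{20}{9} \approx -2.2222$
$X \left(-1 - 2\right) 2 \cdot 0 \left(-14\right) = - \frac{20 \left(-1 - 2\right) 2 \cdot 0}{9} \left(-14\right) = - \frac{20 \left(-3\right) 2 \cdot 0}{9} \left(-14\right) = - \frac{20 \left(\left(-6\right) 0\right)}{9} \left(-14\right) = \left(- \frac{20}{9}\right) 0 \left(-14\right) = 0 \left(-14\right) = 0$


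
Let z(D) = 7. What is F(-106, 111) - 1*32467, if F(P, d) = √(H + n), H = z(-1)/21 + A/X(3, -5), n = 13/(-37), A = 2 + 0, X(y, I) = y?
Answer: -32467 + 2*√222/37 ≈ -32466.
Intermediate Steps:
A = 2
n = -13/37 (n = 13*(-1/37) = -13/37 ≈ -0.35135)
H = 1 (H = 7/21 + 2/3 = 7*(1/21) + 2*(⅓) = ⅓ + ⅔ = 1)
F(P, d) = 2*√222/37 (F(P, d) = √(1 - 13/37) = √(24/37) = 2*√222/37)
F(-106, 111) - 1*32467 = 2*√222/37 - 1*32467 = 2*√222/37 - 32467 = -32467 + 2*√222/37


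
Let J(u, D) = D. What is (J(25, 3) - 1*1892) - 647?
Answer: -2536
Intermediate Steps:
(J(25, 3) - 1*1892) - 647 = (3 - 1*1892) - 647 = (3 - 1892) - 647 = -1889 - 647 = -2536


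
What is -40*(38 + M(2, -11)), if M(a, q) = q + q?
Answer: -640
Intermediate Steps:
M(a, q) = 2*q
-40*(38 + M(2, -11)) = -40*(38 + 2*(-11)) = -40*(38 - 22) = -40*16 = -640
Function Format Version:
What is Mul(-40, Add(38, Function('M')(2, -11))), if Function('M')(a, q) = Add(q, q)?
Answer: -640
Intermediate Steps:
Function('M')(a, q) = Mul(2, q)
Mul(-40, Add(38, Function('M')(2, -11))) = Mul(-40, Add(38, Mul(2, -11))) = Mul(-40, Add(38, -22)) = Mul(-40, 16) = -640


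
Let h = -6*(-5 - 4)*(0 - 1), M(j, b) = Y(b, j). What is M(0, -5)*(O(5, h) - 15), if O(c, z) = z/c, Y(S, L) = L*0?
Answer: 0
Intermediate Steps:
Y(S, L) = 0
M(j, b) = 0
h = -54 (h = -6*(-9*(-1)) = -6*9 = -2*27 = -54)
M(0, -5)*(O(5, h) - 15) = 0*(-54/5 - 15) = 0*(-129/5) = 0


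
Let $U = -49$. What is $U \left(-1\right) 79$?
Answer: $3871$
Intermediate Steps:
$U \left(-1\right) 79 = \left(-49\right) \left(-1\right) 79 = 49 \cdot 79 = 3871$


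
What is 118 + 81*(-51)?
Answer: -4013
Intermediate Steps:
118 + 81*(-51) = 118 - 4131 = -4013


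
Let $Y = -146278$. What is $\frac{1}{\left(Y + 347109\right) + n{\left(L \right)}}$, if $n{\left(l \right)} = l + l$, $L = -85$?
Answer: $\frac{1}{200661} \approx 4.9835 \cdot 10^{-6}$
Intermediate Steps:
$n{\left(l \right)} = 2 l$
$\frac{1}{\left(Y + 347109\right) + n{\left(L \right)}} = \frac{1}{\left(-146278 + 347109\right) + 2 \left(-85\right)} = \frac{1}{200831 - 170} = \frac{1}{200661}$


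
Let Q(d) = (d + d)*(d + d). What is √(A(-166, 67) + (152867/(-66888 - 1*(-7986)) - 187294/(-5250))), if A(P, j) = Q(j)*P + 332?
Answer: I*√35185048921741876710/3435950 ≈ 1726.4*I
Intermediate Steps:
Q(d) = 4*d² (Q(d) = (2*d)*(2*d) = 4*d²)
A(P, j) = 332 + 4*P*j² (A(P, j) = (4*j²)*P + 332 = 4*P*j² + 332 = 332 + 4*P*j²)
√(A(-166, 67) + (152867/(-66888 - 1*(-7986)) - 187294/(-5250))) = √((332 + 4*(-166)*67²) + (152867/(-66888 - 1*(-7986)) - 187294/(-5250))) = √((332 + 4*(-166)*4489) + (152867/(-66888 + 7986) - 187294*(-1/5250))) = √((332 - 2980696) + (152867/(-58902) + 93647/2625)) = √(-2980364 + (152867*(-1/58902) + 93647/2625)) = √(-2980364 + (-152867/58902 + 93647/2625)) = √(-2980364 + 568302191/17179750) = √(-51201340126809/17179750) = I*√35185048921741876710/3435950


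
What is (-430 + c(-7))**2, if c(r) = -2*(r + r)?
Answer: 161604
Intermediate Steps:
c(r) = -4*r
(-430 + c(-7))**2 = (-430 - 4*(-7))**2 = (-430 + 28)**2 = (-402)**2 = 161604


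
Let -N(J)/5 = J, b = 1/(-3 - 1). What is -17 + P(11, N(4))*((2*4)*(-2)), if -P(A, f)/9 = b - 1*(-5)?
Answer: 667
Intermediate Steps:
b = -¼ (b = 1/(-4) = -¼ ≈ -0.25000)
N(J) = -5*J
P(A, f) = -171/4 (P(A, f) = -9*(-¼ - 1*(-5)) = -9*(-¼ + 5) = -9*19/4 = -171/4)
-17 + P(11, N(4))*((2*4)*(-2)) = -17 - 171*2*4*(-2)/4 = -17 - 342*(-2) = -17 - 171/4*(-16) = -17 + 684 = 667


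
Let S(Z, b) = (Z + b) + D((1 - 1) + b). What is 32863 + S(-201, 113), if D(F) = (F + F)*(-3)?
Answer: 32097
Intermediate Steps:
D(F) = -6*F (D(F) = (2*F)*(-3) = -6*F)
S(Z, b) = Z - 5*b (S(Z, b) = (Z + b) - 6*((1 - 1) + b) = (Z + b) - 6*(0 + b) = (Z + b) - 6*b = Z - 5*b)
32863 + S(-201, 113) = 32863 + (-201 - 5*113) = 32863 + (-201 - 565) = 32863 - 766 = 32097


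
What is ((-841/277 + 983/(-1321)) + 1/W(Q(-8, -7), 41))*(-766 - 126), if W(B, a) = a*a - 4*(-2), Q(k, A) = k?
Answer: 2083664466212/618033813 ≈ 3371.4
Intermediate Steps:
W(B, a) = 8 + a**2 (W(B, a) = a**2 + 8 = 8 + a**2)
((-841/277 + 983/(-1321)) + 1/W(Q(-8, -7), 41))*(-766 - 126) = ((-841/277 + 983/(-1321)) + 1/(8 + 41**2))*(-766 - 126) = ((-841*1/277 + 983*(-1/1321)) + 1/(8 + 1681))*(-892) = ((-841/277 - 983/1321) + 1/1689)*(-892) = (-1383252/365917 + 1/1689)*(-892) = -2335946711/618033813*(-892) = 2083664466212/618033813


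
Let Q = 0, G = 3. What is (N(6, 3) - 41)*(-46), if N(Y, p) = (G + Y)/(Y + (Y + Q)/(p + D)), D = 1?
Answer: 9154/5 ≈ 1830.8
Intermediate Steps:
N(Y, p) = (3 + Y)/(Y + Y/(1 + p)) (N(Y, p) = (3 + Y)/(Y + (Y + 0)/(p + 1)) = (3 + Y)/(Y + Y/(1 + p)))
(N(6, 3) - 41)*(-46) = ((3 + 6 + 3*3 + 6*3)/(6*(2 + 3)) - 41)*(-46) = ((1/6)*(3 + 6 + 9 + 18)/5 - 41)*(-46) = ((1/6)*(1/5)*36 - 41)*(-46) = (6/5 - 41)*(-46) = -199/5*(-46) = 9154/5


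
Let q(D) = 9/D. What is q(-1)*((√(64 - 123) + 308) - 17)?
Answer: -2619 - 9*I*√59 ≈ -2619.0 - 69.13*I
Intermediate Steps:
q(-1)*((√(64 - 123) + 308) - 17) = (9/(-1))*((√(64 - 123) + 308) - 17) = (9*(-1))*((√(-59) + 308) - 17) = -9*((I*√59 + 308) - 17) = -9*((308 + I*√59) - 17) = -9*(291 + I*√59) = -2619 - 9*I*√59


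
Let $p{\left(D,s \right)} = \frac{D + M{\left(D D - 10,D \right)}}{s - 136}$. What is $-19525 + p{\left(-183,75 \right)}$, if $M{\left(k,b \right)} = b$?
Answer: $-19519$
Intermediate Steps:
$p{\left(D,s \right)} = \frac{2 D}{-136 + s}$ ($p{\left(D,s \right)} = \frac{D + D}{s - 136} = \frac{2 D}{-136 + s}$)
$-19525 + p{\left(-183,75 \right)} = -19525 + 2 \left(-183\right) \frac{1}{-136 + 75} = -19525 + 2 \left(-183\right) \frac{1}{-61} = -19525 + 2 \left(-183\right) \left(- \frac{1}{61}\right) = -19525 + 6 = -19519$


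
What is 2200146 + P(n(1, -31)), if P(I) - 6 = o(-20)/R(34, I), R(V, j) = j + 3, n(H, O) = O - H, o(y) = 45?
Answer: 63804363/29 ≈ 2.2002e+6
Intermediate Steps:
R(V, j) = 3 + j
P(I) = 6 + 45/(3 + I)
2200146 + P(n(1, -31)) = 2200146 + 3*(21 + 2*(-31 - 1*1))/(3 + (-31 - 1*1)) = 2200146 + 3*(21 + 2*(-31 - 1))/(3 + (-31 - 1)) = 2200146 + 3*(21 + 2*(-32))/(3 - 32) = 2200146 + 3*(21 - 64)/(-29) = 2200146 + 3*(-1/29)*(-43) = 2200146 + 129/29 = 63804363/29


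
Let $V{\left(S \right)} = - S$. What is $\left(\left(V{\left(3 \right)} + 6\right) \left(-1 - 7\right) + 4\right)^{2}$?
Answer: $400$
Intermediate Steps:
$\left(\left(V{\left(3 \right)} + 6\right) \left(-1 - 7\right) + 4\right)^{2} = \left(\left(\left(-1\right) 3 + 6\right) \left(-1 - 7\right) + 4\right)^{2} = \left(\left(-3 + 6\right) \left(-8\right) + 4\right)^{2} = \left(3 \left(-8\right) + 4\right)^{2} = \left(-24 + 4\right)^{2} = \left(-20\right)^{2} = 400$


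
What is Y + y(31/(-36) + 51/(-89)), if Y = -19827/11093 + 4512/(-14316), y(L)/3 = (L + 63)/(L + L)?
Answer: -8087175114689/121619991310 ≈ -66.495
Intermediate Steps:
y(L) = 3*(63 + L)/(2*L) (y(L) = 3*((L + 63)/(L + L)) = 3*((63 + L)/((2*L))) = 3*((63 + L)*(1/(2*L))) = 3*((63 + L)/(2*L)) = 3*(63 + L)/(2*L))
Y = -27824579/13233949 (Y = -19827*1/11093 + 4512*(-1/14316) = -19827/11093 - 376/1193 = -27824579/13233949 ≈ -2.1025)
Y + y(31/(-36) + 51/(-89)) = -27824579/13233949 + 3*(63 + (31/(-36) + 51/(-89)))/(2*(31/(-36) + 51/(-89))) = -27824579/13233949 + 3*(63 + (31*(-1/36) + 51*(-1/89)))/(2*(31*(-1/36) + 51*(-1/89))) = -27824579/13233949 + 3*(63 + (-31/36 - 51/89))/(2*(-31/36 - 51/89)) = -27824579/13233949 + 3*(63 - 4595/3204)/(2*(-4595/3204)) = -27824579/13233949 + (3/2)*(-3204/4595)*(197257/3204) = -27824579/13233949 - 591771/9190 = -8087175114689/121619991310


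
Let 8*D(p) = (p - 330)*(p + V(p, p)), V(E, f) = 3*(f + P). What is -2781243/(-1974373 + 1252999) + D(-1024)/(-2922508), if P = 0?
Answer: 635676152891/175685107166 ≈ 3.6183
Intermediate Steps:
V(E, f) = 3*f (V(E, f) = 3*(f + 0) = 3*f)
D(p) = p*(-330 + p)/2 (D(p) = ((p - 330)*(p + 3*p))/8 = ((-330 + p)*(4*p))/8 = (4*p*(-330 + p))/8 = p*(-330 + p)/2)
-2781243/(-1974373 + 1252999) + D(-1024)/(-2922508) = -2781243/(-1974373 + 1252999) + ((½)*(-1024)*(-330 - 1024))/(-2922508) = -2781243/(-721374) + ((½)*(-1024)*(-1354))*(-1/2922508) = -2781243*(-1/721374) + 693248*(-1/2922508) = 927081/240458 - 173312/730627 = 635676152891/175685107166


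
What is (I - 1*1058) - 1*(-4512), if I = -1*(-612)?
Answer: 4066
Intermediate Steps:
I = 612
(I - 1*1058) - 1*(-4512) = (612 - 1*1058) - 1*(-4512) = (612 - 1058) + 4512 = -446 + 4512 = 4066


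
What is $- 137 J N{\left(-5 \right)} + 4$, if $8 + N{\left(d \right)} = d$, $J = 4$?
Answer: $7128$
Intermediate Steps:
$N{\left(d \right)} = -8 + d$
$- 137 J N{\left(-5 \right)} + 4 = - 137 \cdot 4 \left(-8 - 5\right) + 4 = - 137 \cdot 4 \left(-13\right) + 4 = \left(-137\right) \left(-52\right) + 4 = 7124 + 4 = 7128$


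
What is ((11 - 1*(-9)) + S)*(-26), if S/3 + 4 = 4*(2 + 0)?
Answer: -832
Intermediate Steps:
S = 12 (S = -12 + 3*(4*(2 + 0)) = -12 + 3*(4*2) = -12 + 3*8 = -12 + 24 = 12)
((11 - 1*(-9)) + S)*(-26) = ((11 - 1*(-9)) + 12)*(-26) = ((11 + 9) + 12)*(-26) = (20 + 12)*(-26) = 32*(-26) = -832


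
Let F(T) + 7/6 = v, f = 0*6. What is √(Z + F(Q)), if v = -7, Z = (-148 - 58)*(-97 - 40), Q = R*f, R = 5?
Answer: √1015698/6 ≈ 167.97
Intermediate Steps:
f = 0
Q = 0 (Q = 5*0 = 0)
Z = 28222 (Z = -206*(-137) = 28222)
F(T) = -49/6 (F(T) = -7/6 - 7 = -49/6)
√(Z + F(Q)) = √(28222 - 49/6) = √(169283/6) = √1015698/6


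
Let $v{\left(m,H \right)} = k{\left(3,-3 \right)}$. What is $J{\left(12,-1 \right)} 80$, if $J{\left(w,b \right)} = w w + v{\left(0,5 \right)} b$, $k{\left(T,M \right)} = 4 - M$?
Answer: $10960$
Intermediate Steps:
$v{\left(m,H \right)} = 7$ ($v{\left(m,H \right)} = 4 - -3 = 4 + 3 = 7$)
$J{\left(w,b \right)} = w^{2} + 7 b$ ($J{\left(w,b \right)} = w w + 7 b = w^{2} + 7 b$)
$J{\left(12,-1 \right)} 80 = \left(12^{2} + 7 \left(-1\right)\right) 80 = \left(144 - 7\right) 80 = 137 \cdot 80 = 10960$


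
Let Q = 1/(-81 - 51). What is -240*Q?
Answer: 20/11 ≈ 1.8182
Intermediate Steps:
Q = -1/132 (Q = 1/(-132) = -1/132 ≈ -0.0075758)
-240*Q = -240*(-1/132) = 20/11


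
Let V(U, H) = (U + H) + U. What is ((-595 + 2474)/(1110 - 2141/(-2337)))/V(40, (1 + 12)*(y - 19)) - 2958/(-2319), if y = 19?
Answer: 208183539059/160549688240 ≈ 1.2967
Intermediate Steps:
V(U, H) = H + 2*U (V(U, H) = (H + U) + U = H + 2*U)
((-595 + 2474)/(1110 - 2141/(-2337)))/V(40, (1 + 12)*(y - 19)) - 2958/(-2319) = ((-595 + 2474)/(1110 - 2141/(-2337)))/((1 + 12)*(19 - 19) + 2*40) - 2958/(-2319) = (1879/(1110 - 2141*(-1/2337)))/(13*0 + 80) - 2958*(-1/2319) = (1879/(1110 + 2141/2337))/(0 + 80) + 986/773 = (1879/(2596211/2337))/80 + 986/773 = (1879*(2337/2596211))*(1/80) + 986/773 = (4391223/2596211)*(1/80) + 986/773 = 4391223/207696880 + 986/773 = 208183539059/160549688240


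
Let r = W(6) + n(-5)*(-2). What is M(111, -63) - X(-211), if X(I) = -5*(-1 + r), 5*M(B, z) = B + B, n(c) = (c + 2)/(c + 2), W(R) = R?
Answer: 297/5 ≈ 59.400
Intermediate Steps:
n(c) = 1 (n(c) = (2 + c)/(2 + c) = 1)
M(B, z) = 2*B/5 (M(B, z) = (B + B)/5 = (2*B)/5 = 2*B/5)
r = 4 (r = 6 + 1*(-2) = 6 - 2 = 4)
X(I) = -15 (X(I) = -5*(-1 + 4) = -5*3 = -15)
M(111, -63) - X(-211) = (2/5)*111 - 1*(-15) = 222/5 + 15 = 297/5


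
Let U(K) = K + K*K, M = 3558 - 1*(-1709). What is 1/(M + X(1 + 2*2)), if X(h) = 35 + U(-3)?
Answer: 1/5308 ≈ 0.00018839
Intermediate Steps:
M = 5267 (M = 3558 + 1709 = 5267)
U(K) = K + K²
X(h) = 41 (X(h) = 35 - 3*(1 - 3) = 35 - 3*(-2) = 35 + 6 = 41)
1/(M + X(1 + 2*2)) = 1/(5267 + 41) = 1/5308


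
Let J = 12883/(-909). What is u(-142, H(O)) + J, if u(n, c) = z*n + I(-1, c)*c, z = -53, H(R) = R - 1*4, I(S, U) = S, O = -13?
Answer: 6843704/909 ≈ 7528.8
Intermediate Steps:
H(R) = -4 + R (H(R) = R - 4 = -4 + R)
u(n, c) = -c - 53*n (u(n, c) = -53*n - c = -c - 53*n)
J = -12883/909 (J = 12883*(-1/909) = -12883/909 ≈ -14.173)
u(-142, H(O)) + J = (-(-4 - 13) - 53*(-142)) - 12883/909 = (-1*(-17) + 7526) - 12883/909 = (17 + 7526) - 12883/909 = 7543 - 12883/909 = 6843704/909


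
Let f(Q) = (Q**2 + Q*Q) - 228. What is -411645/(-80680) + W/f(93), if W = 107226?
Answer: 522592461/45906920 ≈ 11.384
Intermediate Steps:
f(Q) = -228 + 2*Q**2 (f(Q) = (Q**2 + Q**2) - 228 = 2*Q**2 - 228 = -228 + 2*Q**2)
-411645/(-80680) + W/f(93) = -411645/(-80680) + 107226/(-228 + 2*93**2) = -411645*(-1/80680) + 107226/(-228 + 2*8649) = 82329/16136 + 107226/(-228 + 17298) = 82329/16136 + 107226/17070 = 82329/16136 + 107226*(1/17070) = 82329/16136 + 17871/2845 = 522592461/45906920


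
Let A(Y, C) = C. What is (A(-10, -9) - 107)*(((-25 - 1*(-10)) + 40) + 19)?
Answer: -5104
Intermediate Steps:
(A(-10, -9) - 107)*(((-25 - 1*(-10)) + 40) + 19) = (-9 - 107)*(((-25 - 1*(-10)) + 40) + 19) = -116*(((-25 + 10) + 40) + 19) = -116*((-15 + 40) + 19) = -116*(25 + 19) = -116*44 = -5104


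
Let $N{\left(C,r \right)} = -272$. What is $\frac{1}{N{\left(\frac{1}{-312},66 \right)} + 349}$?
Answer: $\frac{1}{77} \approx 0.012987$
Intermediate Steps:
$\frac{1}{N{\left(\frac{1}{-312},66 \right)} + 349} = \frac{1}{-272 + 349} = \frac{1}{77}$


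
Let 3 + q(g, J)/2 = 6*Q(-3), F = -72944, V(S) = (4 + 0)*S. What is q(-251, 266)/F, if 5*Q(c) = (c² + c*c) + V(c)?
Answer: -21/182360 ≈ -0.00011516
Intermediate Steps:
V(S) = 4*S
Q(c) = 2*c²/5 + 4*c/5 (Q(c) = ((c² + c*c) + 4*c)/5 = ((c² + c²) + 4*c)/5 = (2*c² + 4*c)/5 = 2*c²/5 + 4*c/5)
q(g, J) = 42/5 (q(g, J) = -6 + 2*(6*((⅖)*(-3)*(2 - 3))) = -6 + 2*(6*((⅖)*(-3)*(-1))) = -6 + 2*(6*(6/5)) = -6 + 2*(36/5) = -6 + 72/5 = 42/5)
q(-251, 266)/F = (42/5)/(-72944) = (42/5)*(-1/72944) = -21/182360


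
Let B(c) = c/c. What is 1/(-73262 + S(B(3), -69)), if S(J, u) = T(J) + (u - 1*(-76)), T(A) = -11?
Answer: -1/73266 ≈ -1.3649e-5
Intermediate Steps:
B(c) = 1
S(J, u) = 65 + u (S(J, u) = -11 + (u - 1*(-76)) = -11 + (u + 76) = -11 + (76 + u) = 65 + u)
1/(-73262 + S(B(3), -69)) = 1/(-73262 + (65 - 69)) = 1/(-73262 - 4) = 1/(-73266) = -1/73266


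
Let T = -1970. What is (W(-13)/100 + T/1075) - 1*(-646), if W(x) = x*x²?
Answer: 2675449/4300 ≈ 622.20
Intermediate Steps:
W(x) = x³
(W(-13)/100 + T/1075) - 1*(-646) = ((-13)³/100 - 1970/1075) - 1*(-646) = (-2197*1/100 - 1970*1/1075) + 646 = (-2197/100 - 394/215) + 646 = -102351/4300 + 646 = 2675449/4300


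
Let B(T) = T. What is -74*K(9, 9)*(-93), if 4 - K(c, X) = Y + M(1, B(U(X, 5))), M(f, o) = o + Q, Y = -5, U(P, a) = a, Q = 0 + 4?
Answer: 0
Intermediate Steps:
Q = 4
M(f, o) = 4 + o (M(f, o) = o + 4 = 4 + o)
K(c, X) = 0 (K(c, X) = 4 - (-5 + (4 + 5)) = 4 - (-5 + 9) = 4 - 1*4 = 4 - 4 = 0)
-74*K(9, 9)*(-93) = -74*0*(-93) = 0*(-93) = 0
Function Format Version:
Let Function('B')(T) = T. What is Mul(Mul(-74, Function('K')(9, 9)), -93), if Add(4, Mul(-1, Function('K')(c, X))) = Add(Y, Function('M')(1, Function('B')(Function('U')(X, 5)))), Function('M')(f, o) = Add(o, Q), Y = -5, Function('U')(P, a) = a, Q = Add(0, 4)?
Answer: 0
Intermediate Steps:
Q = 4
Function('M')(f, o) = Add(4, o) (Function('M')(f, o) = Add(o, 4) = Add(4, o))
Function('K')(c, X) = 0 (Function('K')(c, X) = Add(4, Mul(-1, Add(-5, Add(4, 5)))) = Add(4, Mul(-1, Add(-5, 9))) = Add(4, Mul(-1, 4)) = Add(4, -4) = 0)
Mul(Mul(-74, Function('K')(9, 9)), -93) = Mul(Mul(-74, 0), -93) = Mul(0, -93) = 0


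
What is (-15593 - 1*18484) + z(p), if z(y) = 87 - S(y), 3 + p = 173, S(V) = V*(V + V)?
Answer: -91790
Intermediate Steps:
S(V) = 2*V² (S(V) = V*(2*V) = 2*V²)
p = 170 (p = -3 + 173 = 170)
z(y) = 87 - 2*y²
(-15593 - 1*18484) + z(p) = (-15593 - 1*18484) + (87 - 2*170²) = (-15593 - 18484) + (87 - 2*28900) = -34077 + (87 - 57800) = -34077 - 57713 = -91790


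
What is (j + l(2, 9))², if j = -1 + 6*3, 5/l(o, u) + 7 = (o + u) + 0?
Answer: 5329/16 ≈ 333.06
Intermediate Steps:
l(o, u) = 5/(-7 + o + u) (l(o, u) = 5/(-7 + ((o + u) + 0)) = 5/(-7 + (o + u)) = 5/(-7 + o + u))
j = 17 (j = -1 + 18 = 17)
(j + l(2, 9))² = (17 + 5/(-7 + 2 + 9))² = (17 + 5/4)² = (73/4)² = 5329/16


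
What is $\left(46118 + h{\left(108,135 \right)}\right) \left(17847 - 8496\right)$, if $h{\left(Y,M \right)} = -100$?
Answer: $430314318$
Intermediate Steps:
$\left(46118 + h{\left(108,135 \right)}\right) \left(17847 - 8496\right) = \left(46118 - 100\right) \left(17847 - 8496\right) = 46018 \left(17847 - 8496\right) = 46018 \cdot 9351 = 430314318$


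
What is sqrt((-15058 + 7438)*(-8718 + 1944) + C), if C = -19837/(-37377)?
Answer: sqrt(8012472275039341)/12459 ≈ 7184.6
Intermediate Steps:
C = 19837/37377 (C = -19837*(-1/37377) = 19837/37377 ≈ 0.53073)
sqrt((-15058 + 7438)*(-8718 + 1944) + C) = sqrt((-15058 + 7438)*(-8718 + 1944) + 19837/37377) = sqrt(-7620*(-6774) + 19837/37377) = sqrt(51617880 + 19837/37377) = sqrt(1929321520597/37377) = sqrt(8012472275039341)/12459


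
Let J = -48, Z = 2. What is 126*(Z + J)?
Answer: -5796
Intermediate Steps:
126*(Z + J) = 126*(2 - 48) = 126*(-46) = -5796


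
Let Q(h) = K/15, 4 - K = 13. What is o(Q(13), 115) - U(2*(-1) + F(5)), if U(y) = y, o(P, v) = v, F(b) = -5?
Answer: 122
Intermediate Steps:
K = -9 (K = 4 - 1*13 = 4 - 13 = -9)
Q(h) = -⅗ (Q(h) = -9/15 = -9*1/15 = -⅗)
o(Q(13), 115) - U(2*(-1) + F(5)) = 115 - (2*(-1) - 5) = 115 - (-2 - 5) = 115 - 1*(-7) = 115 + 7 = 122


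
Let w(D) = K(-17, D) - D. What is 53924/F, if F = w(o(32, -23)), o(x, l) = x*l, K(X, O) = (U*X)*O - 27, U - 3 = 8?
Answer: 53924/138341 ≈ 0.38979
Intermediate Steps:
U = 11 (U = 3 + 8 = 11)
K(X, O) = -27 + 11*O*X (K(X, O) = (11*X)*O - 27 = 11*O*X - 27 = -27 + 11*O*X)
o(x, l) = l*x
w(D) = -27 - 188*D (w(D) = (-27 + 11*D*(-17)) - D = (-27 - 187*D) - D = -27 - 188*D)
F = 138341 (F = -27 - (-4324)*32 = -27 - 188*(-736) = -27 + 138368 = 138341)
53924/F = 53924/138341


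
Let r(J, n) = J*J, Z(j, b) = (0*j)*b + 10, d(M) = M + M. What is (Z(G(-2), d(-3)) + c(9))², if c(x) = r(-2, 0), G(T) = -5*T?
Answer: 196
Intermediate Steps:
d(M) = 2*M
Z(j, b) = 10 (Z(j, b) = 0*b + 10 = 0 + 10 = 10)
r(J, n) = J²
c(x) = 4 (c(x) = (-2)² = 4)
(Z(G(-2), d(-3)) + c(9))² = (10 + 4)² = 14² = 196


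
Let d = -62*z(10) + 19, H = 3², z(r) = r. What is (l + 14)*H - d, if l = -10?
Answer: 637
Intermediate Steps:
H = 9
d = -601 (d = -62*10 + 19 = -620 + 19 = -601)
(l + 14)*H - d = (-10 + 14)*9 - 1*(-601) = 4*9 + 601 = 36 + 601 = 637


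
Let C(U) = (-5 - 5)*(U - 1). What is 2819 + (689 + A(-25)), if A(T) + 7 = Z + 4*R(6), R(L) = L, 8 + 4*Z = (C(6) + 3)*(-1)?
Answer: 14139/4 ≈ 3534.8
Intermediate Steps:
C(U) = 10 - 10*U (C(U) = -10*(-1 + U) = 10 - 10*U)
Z = 39/4 (Z = -2 + (((10 - 10*6) + 3)*(-1))/4 = -2 + (((10 - 60) + 3)*(-1))/4 = -2 + ((-50 + 3)*(-1))/4 = -2 + (-47*(-1))/4 = -2 + (1/4)*47 = -2 + 47/4 = 39/4 ≈ 9.7500)
A(T) = 107/4 (A(T) = -7 + (39/4 + 4*6) = -7 + (39/4 + 24) = -7 + 135/4 = 107/4)
2819 + (689 + A(-25)) = 2819 + (689 + 107/4) = 2819 + 2863/4 = 14139/4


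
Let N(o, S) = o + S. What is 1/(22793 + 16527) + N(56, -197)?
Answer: -5544119/39320 ≈ -141.00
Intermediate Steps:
N(o, S) = S + o
1/(22793 + 16527) + N(56, -197) = 1/(22793 + 16527) + (-197 + 56) = 1/39320 - 141 = -5544119/39320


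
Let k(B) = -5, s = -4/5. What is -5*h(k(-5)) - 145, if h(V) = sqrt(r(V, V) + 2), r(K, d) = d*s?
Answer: -145 - 5*sqrt(6) ≈ -157.25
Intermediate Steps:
s = -4/5 (s = -4*1/5 = -4/5 ≈ -0.80000)
r(K, d) = -4*d/5 (r(K, d) = d*(-4/5) = -4*d/5)
h(V) = sqrt(2 - 4*V/5) (h(V) = sqrt(-4*V/5 + 2) = sqrt(2 - 4*V/5))
-5*h(k(-5)) - 145 = -sqrt(50 - 20*(-5)) - 145 = -sqrt(50 + 100) - 145 = -sqrt(150) - 145 = -5*sqrt(6) - 145 = -145 - 5*sqrt(6)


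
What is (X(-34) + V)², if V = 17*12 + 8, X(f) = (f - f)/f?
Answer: 44944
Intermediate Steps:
X(f) = 0 (X(f) = 0/f = 0)
V = 212 (V = 204 + 8 = 212)
(X(-34) + V)² = (0 + 212)² = 212² = 44944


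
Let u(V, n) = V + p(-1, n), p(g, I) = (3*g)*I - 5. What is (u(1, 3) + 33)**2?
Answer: 400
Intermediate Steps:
p(g, I) = -5 + 3*I*g (p(g, I) = 3*I*g - 5 = -5 + 3*I*g)
u(V, n) = -5 + V - 3*n (u(V, n) = V + (-5 + 3*n*(-1)) = V + (-5 - 3*n) = -5 + V - 3*n)
(u(1, 3) + 33)**2 = ((-5 + 1 - 3*3) + 33)**2 = ((-5 + 1 - 9) + 33)**2 = (-13 + 33)**2 = 20**2 = 400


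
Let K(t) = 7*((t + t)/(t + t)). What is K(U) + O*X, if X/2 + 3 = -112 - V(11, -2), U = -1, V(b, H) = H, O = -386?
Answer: 87243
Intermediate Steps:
K(t) = 7 (K(t) = 7*((2*t)/((2*t))) = 7*((2*t)*(1/(2*t))) = 7*1 = 7)
X = -226 (X = -6 + 2*(-112 - 1*(-2)) = -6 + 2*(-112 + 2) = -6 + 2*(-110) = -6 - 220 = -226)
K(U) + O*X = 7 - 386*(-226) = 7 + 87236 = 87243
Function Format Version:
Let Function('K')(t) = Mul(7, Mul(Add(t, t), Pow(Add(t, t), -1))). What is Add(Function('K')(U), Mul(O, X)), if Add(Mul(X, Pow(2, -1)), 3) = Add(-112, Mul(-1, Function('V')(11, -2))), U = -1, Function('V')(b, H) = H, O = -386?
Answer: 87243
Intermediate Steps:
Function('K')(t) = 7 (Function('K')(t) = Mul(7, Mul(Mul(2, t), Pow(Mul(2, t), -1))) = Mul(7, Mul(Mul(2, t), Mul(Rational(1, 2), Pow(t, -1)))) = Mul(7, 1) = 7)
X = -226 (X = Add(-6, Mul(2, Add(-112, Mul(-1, -2)))) = Add(-6, Mul(2, Add(-112, 2))) = Add(-6, Mul(2, -110)) = Add(-6, -220) = -226)
Add(Function('K')(U), Mul(O, X)) = Add(7, Mul(-386, -226)) = Add(7, 87236) = 87243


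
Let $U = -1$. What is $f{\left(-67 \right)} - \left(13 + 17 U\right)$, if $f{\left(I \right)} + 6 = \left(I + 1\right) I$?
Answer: $4420$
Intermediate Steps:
$f{\left(I \right)} = -6 + I \left(1 + I\right)$ ($f{\left(I \right)} = -6 + \left(I + 1\right) I = -6 + \left(1 + I\right) I = -6 + I \left(1 + I\right)$)
$f{\left(-67 \right)} - \left(13 + 17 U\right) = \left(-6 - 67 + \left(-67\right)^{2}\right) - -4 = \left(-6 - 67 + 4489\right) + \left(17 - 13\right) = 4416 + 4 = 4420$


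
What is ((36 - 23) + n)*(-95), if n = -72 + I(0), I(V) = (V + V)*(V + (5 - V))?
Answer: 5605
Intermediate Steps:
I(V) = 10*V (I(V) = (2*V)*5 = 10*V)
n = -72 (n = -72 + 10*0 = -72 + 0 = -72)
((36 - 23) + n)*(-95) = ((36 - 23) - 72)*(-95) = (13 - 72)*(-95) = -59*(-95) = 5605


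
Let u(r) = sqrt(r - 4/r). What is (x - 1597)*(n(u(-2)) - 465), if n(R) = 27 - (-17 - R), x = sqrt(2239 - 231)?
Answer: 672337 - 842*sqrt(502) ≈ 6.5347e+5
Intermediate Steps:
x = 2*sqrt(502) (x = sqrt(2008) = 2*sqrt(502) ≈ 44.811)
n(R) = 44 + R (n(R) = 27 + (17 + R) = 44 + R)
(x - 1597)*(n(u(-2)) - 465) = (2*sqrt(502) - 1597)*((44 + sqrt(-2 - 4/(-2))) - 465) = (-1597 + 2*sqrt(502))*((44 + sqrt(-2 - 4*(-1/2))) - 465) = (-1597 + 2*sqrt(502))*((44 + sqrt(-2 + 2)) - 465) = (-1597 + 2*sqrt(502))*((44 + sqrt(0)) - 465) = (-1597 + 2*sqrt(502))*((44 + 0) - 465) = (-1597 + 2*sqrt(502))*(44 - 465) = (-1597 + 2*sqrt(502))*(-421) = 672337 - 842*sqrt(502)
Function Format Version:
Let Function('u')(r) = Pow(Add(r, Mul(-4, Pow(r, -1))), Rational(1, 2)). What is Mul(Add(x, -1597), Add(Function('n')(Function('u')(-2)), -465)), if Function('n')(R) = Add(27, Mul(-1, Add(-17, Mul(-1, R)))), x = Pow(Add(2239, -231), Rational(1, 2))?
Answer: Add(672337, Mul(-842, Pow(502, Rational(1, 2)))) ≈ 6.5347e+5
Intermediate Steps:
x = Mul(2, Pow(502, Rational(1, 2))) (x = Pow(2008, Rational(1, 2)) = Mul(2, Pow(502, Rational(1, 2))) ≈ 44.811)
Function('n')(R) = Add(44, R) (Function('n')(R) = Add(27, Add(17, R)) = Add(44, R))
Mul(Add(x, -1597), Add(Function('n')(Function('u')(-2)), -465)) = Mul(Add(Mul(2, Pow(502, Rational(1, 2))), -1597), Add(Add(44, Pow(Add(-2, Mul(-4, Pow(-2, -1))), Rational(1, 2))), -465)) = Mul(Add(-1597, Mul(2, Pow(502, Rational(1, 2)))), Add(Add(44, Pow(Add(-2, Mul(-4, Rational(-1, 2))), Rational(1, 2))), -465)) = Mul(Add(-1597, Mul(2, Pow(502, Rational(1, 2)))), Add(Add(44, Pow(Add(-2, 2), Rational(1, 2))), -465)) = Mul(Add(-1597, Mul(2, Pow(502, Rational(1, 2)))), Add(Add(44, Pow(0, Rational(1, 2))), -465)) = Mul(Add(-1597, Mul(2, Pow(502, Rational(1, 2)))), Add(Add(44, 0), -465)) = Mul(Add(-1597, Mul(2, Pow(502, Rational(1, 2)))), Add(44, -465)) = Mul(Add(-1597, Mul(2, Pow(502, Rational(1, 2)))), -421) = Add(672337, Mul(-842, Pow(502, Rational(1, 2))))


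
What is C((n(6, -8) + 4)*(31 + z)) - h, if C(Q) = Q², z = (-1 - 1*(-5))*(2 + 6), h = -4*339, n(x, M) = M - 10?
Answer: 779280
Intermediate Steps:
n(x, M) = -10 + M
h = -1356
z = 32 (z = (-1 + 5)*8 = 4*8 = 32)
C((n(6, -8) + 4)*(31 + z)) - h = (((-10 - 8) + 4)*(31 + 32))² - 1*(-1356) = ((-18 + 4)*63)² + 1356 = (-14*63)² + 1356 = (-882)² + 1356 = 777924 + 1356 = 779280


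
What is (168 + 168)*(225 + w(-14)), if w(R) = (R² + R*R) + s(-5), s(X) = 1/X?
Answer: 1036224/5 ≈ 2.0724e+5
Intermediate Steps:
w(R) = -⅕ + 2*R² (w(R) = (R² + R*R) + 1/(-5) = (R² + R²) - ⅕ = 2*R² - ⅕ = -⅕ + 2*R²)
(168 + 168)*(225 + w(-14)) = (168 + 168)*(225 + (-⅕ + 2*(-14)²)) = 336*(225 + (-⅕ + 2*196)) = 336*(225 + (-⅕ + 392)) = 336*(225 + 1959/5) = 336*(3084/5) = 1036224/5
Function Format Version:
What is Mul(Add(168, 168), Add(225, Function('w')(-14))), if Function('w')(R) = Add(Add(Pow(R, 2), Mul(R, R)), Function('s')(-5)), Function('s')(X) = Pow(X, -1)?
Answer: Rational(1036224, 5) ≈ 2.0724e+5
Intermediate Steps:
Function('w')(R) = Add(Rational(-1, 5), Mul(2, Pow(R, 2))) (Function('w')(R) = Add(Add(Pow(R, 2), Mul(R, R)), Pow(-5, -1)) = Add(Add(Pow(R, 2), Pow(R, 2)), Rational(-1, 5)) = Add(Mul(2, Pow(R, 2)), Rational(-1, 5)) = Add(Rational(-1, 5), Mul(2, Pow(R, 2))))
Mul(Add(168, 168), Add(225, Function('w')(-14))) = Mul(Add(168, 168), Add(225, Add(Rational(-1, 5), Mul(2, Pow(-14, 2))))) = Mul(336, Add(225, Add(Rational(-1, 5), Mul(2, 196)))) = Mul(336, Add(225, Add(Rational(-1, 5), 392))) = Mul(336, Add(225, Rational(1959, 5))) = Mul(336, Rational(3084, 5)) = Rational(1036224, 5)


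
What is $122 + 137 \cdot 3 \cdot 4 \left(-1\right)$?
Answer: $-1522$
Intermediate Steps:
$122 + 137 \cdot 3 \cdot 4 \left(-1\right) = 122 + 137 \cdot 12 \left(-1\right) = 122 + 137 \left(-12\right) = 122 - 1644 = -1522$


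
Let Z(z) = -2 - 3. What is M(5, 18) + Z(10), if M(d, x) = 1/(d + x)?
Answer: -114/23 ≈ -4.9565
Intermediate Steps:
Z(z) = -5
M(5, 18) + Z(10) = 1/(5 + 18) - 5 = 1/23 - 5 = -114/23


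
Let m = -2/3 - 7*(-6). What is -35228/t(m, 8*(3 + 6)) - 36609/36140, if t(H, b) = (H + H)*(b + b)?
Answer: -106808341/26888160 ≈ -3.9723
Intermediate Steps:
m = 124/3 (m = -2*1/3 + 42 = -2/3 + 42 = 124/3 ≈ 41.333)
t(H, b) = 4*H*b (t(H, b) = (2*H)*(2*b) = 4*H*b)
-35228/t(m, 8*(3 + 6)) - 36609/36140 = -35228*3/(3968*(3 + 6)) - 36609/36140 = -35228/(4*(124/3)*(8*9)) - 36609*1/36140 = -35228/(4*(124/3)*72) - 36609/36140 = -35228/11904 - 36609/36140 = -35228*1/11904 - 36609/36140 = -8807/2976 - 36609/36140 = -106808341/26888160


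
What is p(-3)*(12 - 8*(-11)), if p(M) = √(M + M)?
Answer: 100*I*√6 ≈ 244.95*I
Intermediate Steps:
p(M) = √2*√M (p(M) = √(2*M) = √2*√M)
p(-3)*(12 - 8*(-11)) = (√2*√(-3))*(12 - 8*(-11)) = (√2*(I*√3))*(12 + 88) = (I*√6)*100 = 100*I*√6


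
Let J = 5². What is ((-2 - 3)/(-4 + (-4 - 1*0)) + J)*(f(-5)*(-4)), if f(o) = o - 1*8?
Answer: 2665/2 ≈ 1332.5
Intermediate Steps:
J = 25
f(o) = -8 + o (f(o) = o - 8 = -8 + o)
((-2 - 3)/(-4 + (-4 - 1*0)) + J)*(f(-5)*(-4)) = ((-2 - 3)/(-4 + (-4 - 1*0)) + 25)*((-8 - 5)*(-4)) = (-5/(-4 + (-4 + 0)) + 25)*(-13*(-4)) = (-5/(-4 - 4) + 25)*52 = (-5/(-8) + 25)*52 = (-5*(-⅛) + 25)*52 = (5/8 + 25)*52 = (205/8)*52 = 2665/2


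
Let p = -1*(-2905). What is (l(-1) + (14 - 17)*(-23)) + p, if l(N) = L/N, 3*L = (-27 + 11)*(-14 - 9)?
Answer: 8554/3 ≈ 2851.3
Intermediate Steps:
L = 368/3 (L = ((-27 + 11)*(-14 - 9))/3 = (-16*(-23))/3 = (⅓)*368 = 368/3 ≈ 122.67)
l(N) = 368/(3*N)
p = 2905
(l(-1) + (14 - 17)*(-23)) + p = ((368/3)/(-1) + (14 - 17)*(-23)) + 2905 = ((368/3)*(-1) - 3*(-23)) + 2905 = (-368/3 + 69) + 2905 = -161/3 + 2905 = 8554/3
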